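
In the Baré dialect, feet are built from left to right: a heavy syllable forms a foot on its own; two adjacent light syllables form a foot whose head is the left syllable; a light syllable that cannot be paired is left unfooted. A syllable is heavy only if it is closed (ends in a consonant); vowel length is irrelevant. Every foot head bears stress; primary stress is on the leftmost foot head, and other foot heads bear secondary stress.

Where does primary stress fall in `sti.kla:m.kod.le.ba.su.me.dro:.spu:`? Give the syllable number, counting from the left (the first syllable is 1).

2

Weights: 1 sti L, 2 kla:m H, 3 kod H, 4 le L, 5 ba L, 6 su L, 7 me L, 8 dro: L, 9 spu: L.
Parse left to right (heavy = foot alone; LL = one foot; stranded L unfooted): sti (ˈkla:m) (ˈkod) (ˈle.ba) (ˈsu.me) (ˈdro:.spu:).
Foot heads: 2, 3, 4, 6, 8.
Primary stress on the leftmost head = syllable 2.
Primary stress: syllable 2 → sti.ˈkla:m.kod.le.ba.su.me.dro:.spu:.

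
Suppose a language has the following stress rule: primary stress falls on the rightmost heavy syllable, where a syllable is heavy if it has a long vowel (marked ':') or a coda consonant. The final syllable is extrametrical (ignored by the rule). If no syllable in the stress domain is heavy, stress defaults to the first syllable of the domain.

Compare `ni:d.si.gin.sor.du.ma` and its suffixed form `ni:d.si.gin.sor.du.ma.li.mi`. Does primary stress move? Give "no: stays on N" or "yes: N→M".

no: stays on 4

Base `ni:d.si.gin.sor.du.ma` (6 syllables):
  The final syllable (6, ma) is extrametrical; the stress domain is syllables 1–5.
  Weights: 1 ni:d H, 2 si L, 3 gin H, 4 sor H, 5 du L.
  Heavy syllables in the domain: 1, 3, 4. The rightmost is syllable 4 (sor).
  → primary stress on syllable 4.
Suffixed `ni:d.si.gin.sor.du.ma.li.mi` (8 syllables):
  The final syllable (8, mi) is extrametrical; the stress domain is syllables 1–7.
  Weights: 1 ni:d H, 2 si L, 3 gin H, 4 sor H, 5 du L, 6 ma L, 7 li L.
  Heavy syllables in the domain: 1, 3, 4. The rightmost is syllable 4 (sor).
  → primary stress on syllable 4.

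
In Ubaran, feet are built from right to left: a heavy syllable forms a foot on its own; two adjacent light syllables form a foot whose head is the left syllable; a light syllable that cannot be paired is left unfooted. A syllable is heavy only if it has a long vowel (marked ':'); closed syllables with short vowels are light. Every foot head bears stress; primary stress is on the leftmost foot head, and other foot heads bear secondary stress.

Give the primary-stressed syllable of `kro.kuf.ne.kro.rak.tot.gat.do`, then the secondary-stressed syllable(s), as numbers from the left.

primary 1, secondary 3, 5, 7

Weights: 1 kro L, 2 kuf L, 3 ne L, 4 kro L, 5 rak L, 6 tot L, 7 gat L, 8 do L.
Parse right to left (heavy = foot alone; LL = one foot; stranded L unfooted): (ˈkro.kuf) (ˈne.kro) (ˈrak.tot) (ˈgat.do).
Foot heads: 1, 3, 5, 7.
Primary stress on the leftmost head = syllable 1.
Secondary stress on 3, 5, 7: ˈkro.kuf.ˌne.kro.ˌrak.tot.ˌgat.do.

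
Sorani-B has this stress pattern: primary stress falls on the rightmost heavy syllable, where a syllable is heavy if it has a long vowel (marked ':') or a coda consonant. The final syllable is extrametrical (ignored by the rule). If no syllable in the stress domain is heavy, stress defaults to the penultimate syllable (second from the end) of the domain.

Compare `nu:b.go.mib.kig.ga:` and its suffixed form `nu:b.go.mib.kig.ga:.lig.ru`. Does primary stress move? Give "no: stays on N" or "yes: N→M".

Base `nu:b.go.mib.kig.ga:` (5 syllables):
  The final syllable (5, ga:) is extrametrical; the stress domain is syllables 1–4.
  Weights: 1 nu:b H, 2 go L, 3 mib H, 4 kig H.
  Heavy syllables in the domain: 1, 3, 4. The rightmost is syllable 4 (kig).
  → primary stress on syllable 4.
Suffixed `nu:b.go.mib.kig.ga:.lig.ru` (7 syllables):
  The final syllable (7, ru) is extrametrical; the stress domain is syllables 1–6.
  Weights: 1 nu:b H, 2 go L, 3 mib H, 4 kig H, 5 ga: H, 6 lig H.
  Heavy syllables in the domain: 1, 3, 4, 5, 6. The rightmost is syllable 6 (lig).
  → primary stress on syllable 6.

yes: 4→6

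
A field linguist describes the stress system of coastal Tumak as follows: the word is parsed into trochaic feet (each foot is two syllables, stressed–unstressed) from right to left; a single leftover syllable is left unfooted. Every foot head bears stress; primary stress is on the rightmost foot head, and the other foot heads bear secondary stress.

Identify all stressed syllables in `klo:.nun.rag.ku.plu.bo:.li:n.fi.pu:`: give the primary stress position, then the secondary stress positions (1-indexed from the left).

primary 8, secondary 2, 4, 6

Parse right to left into trochaic (ˈσσ) feet: klo: (ˈnun.rag) (ˈku.plu) (ˈbo:.li:n) (ˈfi.pu:). Syllable 1 is left unfooted.
Foot heads (stressed positions): 2, 4, 6, 8.
End Rule Rightmost: primary stress on the rightmost head = syllable 8.
Secondary stress on 2, 4, 6: klo:.ˌnun.rag.ˌku.plu.ˌbo:.li:n.ˈfi.pu:.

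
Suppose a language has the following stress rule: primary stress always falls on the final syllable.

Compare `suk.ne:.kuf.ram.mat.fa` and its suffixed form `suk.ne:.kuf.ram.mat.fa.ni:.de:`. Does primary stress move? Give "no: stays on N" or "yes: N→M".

Base `suk.ne:.kuf.ram.mat.fa` (6 syllables):
  The word has 6 syllables; the final syllable is syllable 6 (fa).
  → primary stress on syllable 6.
Suffixed `suk.ne:.kuf.ram.mat.fa.ni:.de:` (8 syllables):
  The word has 8 syllables; the final syllable is syllable 8 (de:).
  → primary stress on syllable 8.

yes: 6→8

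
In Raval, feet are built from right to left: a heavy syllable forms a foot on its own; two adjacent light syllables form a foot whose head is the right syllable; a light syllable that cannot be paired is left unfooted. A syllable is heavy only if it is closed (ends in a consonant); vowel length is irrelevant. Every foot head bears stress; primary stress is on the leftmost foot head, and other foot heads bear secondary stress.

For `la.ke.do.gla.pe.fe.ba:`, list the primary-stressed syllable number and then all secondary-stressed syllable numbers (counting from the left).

Weights: 1 la L, 2 ke L, 3 do L, 4 gla L, 5 pe L, 6 fe L, 7 ba: L.
Parse right to left (heavy = foot alone; LL = one foot; stranded L unfooted): la (ke.ˈdo) (gla.ˈpe) (fe.ˈba:).
Foot heads: 3, 5, 7.
Primary stress on the leftmost head = syllable 3.
Secondary stress on 5, 7: la.ke.ˈdo.gla.ˌpe.fe.ˌba:.

primary 3, secondary 5, 7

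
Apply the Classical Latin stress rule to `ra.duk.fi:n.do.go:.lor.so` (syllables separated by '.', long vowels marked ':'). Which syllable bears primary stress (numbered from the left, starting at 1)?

6

Classical Latin: stress the penult if heavy (long vowel or closed), else the antepenult.
Weights: 5 go: H, 6 lor H, 7 so L.
The penult (syllable 6, lor) is heavy, so it takes stress.
Stress on syllable 6: ra.duk.fi:n.do.go:.ˈlor.so.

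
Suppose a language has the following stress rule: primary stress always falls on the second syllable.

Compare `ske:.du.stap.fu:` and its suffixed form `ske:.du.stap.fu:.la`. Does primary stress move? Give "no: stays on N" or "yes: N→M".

no: stays on 2

Base `ske:.du.stap.fu:` (4 syllables):
  The word has 4 syllables; the second syllable is syllable 2 (du).
  → primary stress on syllable 2.
Suffixed `ske:.du.stap.fu:.la` (5 syllables):
  The word has 5 syllables; the second syllable is syllable 2 (du).
  → primary stress on syllable 2.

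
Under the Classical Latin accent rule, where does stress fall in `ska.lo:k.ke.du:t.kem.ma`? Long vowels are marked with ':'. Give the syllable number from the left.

Classical Latin: stress the penult if heavy (long vowel or closed), else the antepenult.
Weights: 4 du:t H, 5 kem H, 6 ma L.
The penult (syllable 5, kem) is heavy, so it takes stress.
Stress on syllable 5: ska.lo:k.ke.du:t.ˈkem.ma.

5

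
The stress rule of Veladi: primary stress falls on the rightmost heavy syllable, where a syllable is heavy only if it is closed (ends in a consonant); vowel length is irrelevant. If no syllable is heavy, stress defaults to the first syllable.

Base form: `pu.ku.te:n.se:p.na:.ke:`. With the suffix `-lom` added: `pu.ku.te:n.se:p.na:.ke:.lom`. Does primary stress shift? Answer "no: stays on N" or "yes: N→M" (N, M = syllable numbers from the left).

yes: 4→7

Base `pu.ku.te:n.se:p.na:.ke:` (6 syllables):
  Weights: 1 pu L, 2 ku L, 3 te:n H, 4 se:p H, 5 na: L, 6 ke: L.
  Heavy syllables in the domain: 3, 4. The rightmost is syllable 4 (se:p).
  → primary stress on syllable 4.
Suffixed `pu.ku.te:n.se:p.na:.ke:.lom` (7 syllables):
  Weights: 1 pu L, 2 ku L, 3 te:n H, 4 se:p H, 5 na: L, 6 ke: L, 7 lom H.
  Heavy syllables in the domain: 3, 4, 7. The rightmost is syllable 7 (lom).
  → primary stress on syllable 7.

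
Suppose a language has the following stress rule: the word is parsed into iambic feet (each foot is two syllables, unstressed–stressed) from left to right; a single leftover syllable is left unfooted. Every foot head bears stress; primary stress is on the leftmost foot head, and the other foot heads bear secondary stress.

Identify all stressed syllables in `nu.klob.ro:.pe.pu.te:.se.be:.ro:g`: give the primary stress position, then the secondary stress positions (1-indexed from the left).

primary 2, secondary 4, 6, 8

Parse left to right into iambic (σˈσ) feet: (nu.ˈklob) (ro:.ˈpe) (pu.ˈte:) (se.ˈbe:) ro:g. Syllable 9 is left unfooted.
Foot heads (stressed positions): 2, 4, 6, 8.
End Rule Leftmost: primary stress on the leftmost head = syllable 2.
Secondary stress on 4, 6, 8: nu.ˈklob.ro:.ˌpe.pu.ˌte:.se.ˌbe:.ro:g.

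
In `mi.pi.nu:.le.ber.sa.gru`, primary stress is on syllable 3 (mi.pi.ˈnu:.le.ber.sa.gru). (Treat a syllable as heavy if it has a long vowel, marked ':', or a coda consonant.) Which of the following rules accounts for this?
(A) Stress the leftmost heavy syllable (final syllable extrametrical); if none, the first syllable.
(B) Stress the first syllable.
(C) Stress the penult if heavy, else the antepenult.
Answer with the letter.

A

Rule A → syllable 3 ✓.
Rule B → syllable 1 (observed: 3).
Rule C → syllable 5 (observed: 3).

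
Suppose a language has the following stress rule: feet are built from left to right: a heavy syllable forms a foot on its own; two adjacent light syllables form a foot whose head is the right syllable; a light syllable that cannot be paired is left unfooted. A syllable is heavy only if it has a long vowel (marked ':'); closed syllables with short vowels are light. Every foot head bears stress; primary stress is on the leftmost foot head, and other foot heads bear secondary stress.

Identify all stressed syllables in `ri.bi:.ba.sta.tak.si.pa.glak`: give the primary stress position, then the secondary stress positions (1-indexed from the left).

primary 2, secondary 4, 6, 8

Weights: 1 ri L, 2 bi: H, 3 ba L, 4 sta L, 5 tak L, 6 si L, 7 pa L, 8 glak L.
Parse left to right (heavy = foot alone; LL = one foot; stranded L unfooted): ri (ˈbi:) (ba.ˈsta) (tak.ˈsi) (pa.ˈglak).
Foot heads: 2, 4, 6, 8.
Primary stress on the leftmost head = syllable 2.
Secondary stress on 4, 6, 8: ri.ˈbi:.ba.ˌsta.tak.ˌsi.pa.ˌglak.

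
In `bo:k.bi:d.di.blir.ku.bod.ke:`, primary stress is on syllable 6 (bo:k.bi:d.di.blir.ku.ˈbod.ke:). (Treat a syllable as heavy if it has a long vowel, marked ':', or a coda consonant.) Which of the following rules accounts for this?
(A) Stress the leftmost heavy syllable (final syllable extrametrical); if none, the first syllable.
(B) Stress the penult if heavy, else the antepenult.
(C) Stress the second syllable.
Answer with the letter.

B

Rule A → syllable 1 (observed: 6).
Rule B → syllable 6 ✓.
Rule C → syllable 2 (observed: 6).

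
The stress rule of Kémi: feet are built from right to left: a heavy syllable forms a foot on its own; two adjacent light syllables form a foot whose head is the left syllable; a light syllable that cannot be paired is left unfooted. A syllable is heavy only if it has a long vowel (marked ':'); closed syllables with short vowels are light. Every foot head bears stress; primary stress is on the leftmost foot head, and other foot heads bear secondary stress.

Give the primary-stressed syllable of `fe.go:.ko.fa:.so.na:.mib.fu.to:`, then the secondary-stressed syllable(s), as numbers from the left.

Weights: 1 fe L, 2 go: H, 3 ko L, 4 fa: H, 5 so L, 6 na: H, 7 mib L, 8 fu L, 9 to: H.
Parse right to left (heavy = foot alone; LL = one foot; stranded L unfooted): fe (ˈgo:) ko (ˈfa:) so (ˈna:) (ˈmib.fu) (ˈto:).
Foot heads: 2, 4, 6, 7, 9.
Primary stress on the leftmost head = syllable 2.
Secondary stress on 4, 6, 7, 9: fe.ˈgo:.ko.ˌfa:.so.ˌna:.ˌmib.fu.ˌto:.

primary 2, secondary 4, 6, 7, 9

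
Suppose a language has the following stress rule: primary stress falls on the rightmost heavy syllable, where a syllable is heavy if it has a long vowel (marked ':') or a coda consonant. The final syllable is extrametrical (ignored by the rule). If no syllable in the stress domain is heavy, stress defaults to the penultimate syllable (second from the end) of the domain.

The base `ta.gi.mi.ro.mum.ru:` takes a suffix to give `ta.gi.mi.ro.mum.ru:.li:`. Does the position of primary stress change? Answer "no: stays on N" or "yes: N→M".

yes: 5→6

Base `ta.gi.mi.ro.mum.ru:` (6 syllables):
  The final syllable (6, ru:) is extrametrical; the stress domain is syllables 1–5.
  Weights: 1 ta L, 2 gi L, 3 mi L, 4 ro L, 5 mum H.
  Heavy syllables in the domain: 5. The rightmost is syllable 5 (mum).
  → primary stress on syllable 5.
Suffixed `ta.gi.mi.ro.mum.ru:.li:` (7 syllables):
  The final syllable (7, li:) is extrametrical; the stress domain is syllables 1–6.
  Weights: 1 ta L, 2 gi L, 3 mi L, 4 ro L, 5 mum H, 6 ru: H.
  Heavy syllables in the domain: 5, 6. The rightmost is syllable 6 (ru:).
  → primary stress on syllable 6.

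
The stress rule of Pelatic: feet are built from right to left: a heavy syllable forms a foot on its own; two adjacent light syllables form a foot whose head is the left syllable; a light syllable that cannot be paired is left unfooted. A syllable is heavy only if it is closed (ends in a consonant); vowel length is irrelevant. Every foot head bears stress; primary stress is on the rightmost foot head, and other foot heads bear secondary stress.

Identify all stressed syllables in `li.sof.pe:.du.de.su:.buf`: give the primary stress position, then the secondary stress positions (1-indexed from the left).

primary 7, secondary 2, 3, 5

Weights: 1 li L, 2 sof H, 3 pe: L, 4 du L, 5 de L, 6 su: L, 7 buf H.
Parse right to left (heavy = foot alone; LL = one foot; stranded L unfooted): li (ˈsof) (ˈpe:.du) (ˈde.su:) (ˈbuf).
Foot heads: 2, 3, 5, 7.
Primary stress on the rightmost head = syllable 7.
Secondary stress on 2, 3, 5: li.ˌsof.ˌpe:.du.ˌde.su:.ˈbuf.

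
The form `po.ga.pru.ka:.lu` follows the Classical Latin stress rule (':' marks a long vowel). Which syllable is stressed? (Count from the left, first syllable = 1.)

4

Classical Latin: stress the penult if heavy (long vowel or closed), else the antepenult.
Weights: 3 pru L, 4 ka: H, 5 lu L.
The penult (syllable 4, ka:) is heavy, so it takes stress.
Stress on syllable 4: po.ga.pru.ˈka:.lu.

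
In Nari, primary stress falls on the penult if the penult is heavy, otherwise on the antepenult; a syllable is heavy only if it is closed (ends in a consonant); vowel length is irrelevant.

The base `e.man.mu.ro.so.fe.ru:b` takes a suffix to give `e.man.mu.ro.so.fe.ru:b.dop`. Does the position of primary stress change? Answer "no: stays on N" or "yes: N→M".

Base `e.man.mu.ro.so.fe.ru:b` (7 syllables):
  Weights: 5 so L, 6 fe L, 7 ru:b H.
  The penult (syllable 6, fe) is light, so stress falls on the antepenult (syllable 5, so).
  → primary stress on syllable 5.
Suffixed `e.man.mu.ro.so.fe.ru:b.dop` (8 syllables):
  Weights: 6 fe L, 7 ru:b H, 8 dop H.
  The penult (syllable 7, ru:b) is heavy, so it takes stress.
  → primary stress on syllable 7.

yes: 5→7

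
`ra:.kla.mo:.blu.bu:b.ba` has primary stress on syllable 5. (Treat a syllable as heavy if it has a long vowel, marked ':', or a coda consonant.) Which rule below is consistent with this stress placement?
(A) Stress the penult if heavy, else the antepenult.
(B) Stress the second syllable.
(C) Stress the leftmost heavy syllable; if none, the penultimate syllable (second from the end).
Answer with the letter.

A

Rule A → syllable 5 ✓.
Rule B → syllable 2 (observed: 5).
Rule C → syllable 1 (observed: 5).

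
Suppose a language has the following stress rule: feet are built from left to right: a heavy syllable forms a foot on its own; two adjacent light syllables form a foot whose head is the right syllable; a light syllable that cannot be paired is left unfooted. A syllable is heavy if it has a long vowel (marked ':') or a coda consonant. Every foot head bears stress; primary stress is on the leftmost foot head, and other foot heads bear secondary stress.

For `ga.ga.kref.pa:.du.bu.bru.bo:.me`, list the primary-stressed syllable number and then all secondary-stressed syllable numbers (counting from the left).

Weights: 1 ga L, 2 ga L, 3 kref H, 4 pa: H, 5 du L, 6 bu L, 7 bru L, 8 bo: H, 9 me L.
Parse left to right (heavy = foot alone; LL = one foot; stranded L unfooted): (ga.ˈga) (ˈkref) (ˈpa:) (du.ˈbu) bru (ˈbo:) me.
Foot heads: 2, 3, 4, 6, 8.
Primary stress on the leftmost head = syllable 2.
Secondary stress on 3, 4, 6, 8: ga.ˈga.ˌkref.ˌpa:.du.ˌbu.bru.ˌbo:.me.

primary 2, secondary 3, 4, 6, 8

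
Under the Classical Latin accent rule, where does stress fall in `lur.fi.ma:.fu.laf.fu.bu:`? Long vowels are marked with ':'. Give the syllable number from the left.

5

Classical Latin: stress the penult if heavy (long vowel or closed), else the antepenult.
Weights: 5 laf H, 6 fu L, 7 bu: H.
The penult (syllable 6, fu) is light, so stress falls on the antepenult (syllable 5, laf).
Stress on syllable 5: lur.fi.ma:.fu.ˈlaf.fu.bu:.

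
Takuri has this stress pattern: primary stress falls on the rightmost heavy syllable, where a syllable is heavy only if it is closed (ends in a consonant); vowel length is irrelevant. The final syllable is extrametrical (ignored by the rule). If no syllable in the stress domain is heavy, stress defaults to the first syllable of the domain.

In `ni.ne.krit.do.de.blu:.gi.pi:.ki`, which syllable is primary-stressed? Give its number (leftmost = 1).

The final syllable (9, ki) is extrametrical; the stress domain is syllables 1–8.
Weights: 1 ni L, 2 ne L, 3 krit H, 4 do L, 5 de L, 6 blu: L, 7 gi L, 8 pi: L.
Heavy syllables in the domain: 3. The rightmost is syllable 3 (krit).
Primary stress: syllable 3 → ni.ne.ˈkrit.do.de.blu:.gi.pi:.ki.

3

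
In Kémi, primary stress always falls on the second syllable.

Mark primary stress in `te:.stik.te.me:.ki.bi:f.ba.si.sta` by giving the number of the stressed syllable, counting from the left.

The word has 9 syllables; the second syllable is syllable 2 (stik).
Primary stress: syllable 2 → te:.ˈstik.te.me:.ki.bi:f.ba.si.sta.

2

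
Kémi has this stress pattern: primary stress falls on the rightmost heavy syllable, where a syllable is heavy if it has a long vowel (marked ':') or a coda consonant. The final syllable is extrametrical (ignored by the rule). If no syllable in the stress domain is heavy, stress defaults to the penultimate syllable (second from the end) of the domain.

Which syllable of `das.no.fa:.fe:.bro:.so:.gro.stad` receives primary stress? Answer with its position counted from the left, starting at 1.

6

The final syllable (8, stad) is extrametrical; the stress domain is syllables 1–7.
Weights: 1 das H, 2 no L, 3 fa: H, 4 fe: H, 5 bro: H, 6 so: H, 7 gro L.
Heavy syllables in the domain: 1, 3, 4, 5, 6. The rightmost is syllable 6 (so:).
Primary stress: syllable 6 → das.no.fa:.fe:.bro:.ˈso:.gro.stad.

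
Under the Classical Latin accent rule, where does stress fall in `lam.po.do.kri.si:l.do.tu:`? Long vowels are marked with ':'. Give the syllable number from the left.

Classical Latin: stress the penult if heavy (long vowel or closed), else the antepenult.
Weights: 5 si:l H, 6 do L, 7 tu: H.
The penult (syllable 6, do) is light, so stress falls on the antepenult (syllable 5, si:l).
Stress on syllable 5: lam.po.do.kri.ˈsi:l.do.tu:.

5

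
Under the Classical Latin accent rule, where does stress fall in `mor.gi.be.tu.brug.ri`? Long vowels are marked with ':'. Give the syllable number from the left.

5

Classical Latin: stress the penult if heavy (long vowel or closed), else the antepenult.
Weights: 4 tu L, 5 brug H, 6 ri L.
The penult (syllable 5, brug) is heavy, so it takes stress.
Stress on syllable 5: mor.gi.be.tu.ˈbrug.ri.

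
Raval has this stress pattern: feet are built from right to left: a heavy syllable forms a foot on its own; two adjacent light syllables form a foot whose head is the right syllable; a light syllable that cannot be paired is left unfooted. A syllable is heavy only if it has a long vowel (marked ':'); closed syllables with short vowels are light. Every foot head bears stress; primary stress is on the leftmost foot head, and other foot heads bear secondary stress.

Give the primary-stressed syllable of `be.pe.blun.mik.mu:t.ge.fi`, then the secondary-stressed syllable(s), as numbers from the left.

primary 2, secondary 4, 5, 7

Weights: 1 be L, 2 pe L, 3 blun L, 4 mik L, 5 mu:t H, 6 ge L, 7 fi L.
Parse right to left (heavy = foot alone; LL = one foot; stranded L unfooted): (be.ˈpe) (blun.ˈmik) (ˈmu:t) (ge.ˈfi).
Foot heads: 2, 4, 5, 7.
Primary stress on the leftmost head = syllable 2.
Secondary stress on 4, 5, 7: be.ˈpe.blun.ˌmik.ˌmu:t.ge.ˌfi.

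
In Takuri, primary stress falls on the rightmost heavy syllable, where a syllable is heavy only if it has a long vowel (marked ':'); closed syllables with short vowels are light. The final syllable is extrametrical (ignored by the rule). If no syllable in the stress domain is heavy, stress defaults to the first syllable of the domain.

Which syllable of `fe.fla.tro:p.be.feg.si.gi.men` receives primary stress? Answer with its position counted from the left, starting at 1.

3

The final syllable (8, men) is extrametrical; the stress domain is syllables 1–7.
Weights: 1 fe L, 2 fla L, 3 tro:p H, 4 be L, 5 feg L, 6 si L, 7 gi L.
Heavy syllables in the domain: 3. The rightmost is syllable 3 (tro:p).
Primary stress: syllable 3 → fe.fla.ˈtro:p.be.feg.si.gi.men.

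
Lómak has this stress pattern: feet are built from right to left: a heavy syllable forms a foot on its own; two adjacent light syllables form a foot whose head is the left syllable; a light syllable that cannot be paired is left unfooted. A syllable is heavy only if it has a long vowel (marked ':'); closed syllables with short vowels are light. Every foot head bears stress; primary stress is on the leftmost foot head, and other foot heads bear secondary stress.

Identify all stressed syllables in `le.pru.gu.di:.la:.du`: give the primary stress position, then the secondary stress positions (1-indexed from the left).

Weights: 1 le L, 2 pru L, 3 gu L, 4 di: H, 5 la: H, 6 du L.
Parse right to left (heavy = foot alone; LL = one foot; stranded L unfooted): le (ˈpru.gu) (ˈdi:) (ˈla:) du.
Foot heads: 2, 4, 5.
Primary stress on the leftmost head = syllable 2.
Secondary stress on 4, 5: le.ˈpru.gu.ˌdi:.ˌla:.du.

primary 2, secondary 4, 5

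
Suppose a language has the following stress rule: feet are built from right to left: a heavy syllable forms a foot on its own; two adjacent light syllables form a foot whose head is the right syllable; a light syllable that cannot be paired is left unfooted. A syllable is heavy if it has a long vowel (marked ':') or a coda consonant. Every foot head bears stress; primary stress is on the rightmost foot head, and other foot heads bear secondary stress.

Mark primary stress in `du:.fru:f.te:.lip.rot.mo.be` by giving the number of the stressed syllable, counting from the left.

Weights: 1 du: H, 2 fru:f H, 3 te: H, 4 lip H, 5 rot H, 6 mo L, 7 be L.
Parse right to left (heavy = foot alone; LL = one foot; stranded L unfooted): (ˈdu:) (ˈfru:f) (ˈte:) (ˈlip) (ˈrot) (mo.ˈbe).
Foot heads: 1, 2, 3, 4, 5, 7.
Primary stress on the rightmost head = syllable 7.
Primary stress: syllable 7 → du:.fru:f.te:.lip.rot.mo.ˈbe.

7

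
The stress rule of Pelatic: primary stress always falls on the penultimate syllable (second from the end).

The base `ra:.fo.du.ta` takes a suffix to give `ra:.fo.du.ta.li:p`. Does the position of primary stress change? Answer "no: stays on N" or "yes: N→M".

Base `ra:.fo.du.ta` (4 syllables):
  The word has 4 syllables; the penultimate syllable (second from the end) is syllable 3 (du).
  → primary stress on syllable 3.
Suffixed `ra:.fo.du.ta.li:p` (5 syllables):
  The word has 5 syllables; the penultimate syllable (second from the end) is syllable 4 (ta).
  → primary stress on syllable 4.

yes: 3→4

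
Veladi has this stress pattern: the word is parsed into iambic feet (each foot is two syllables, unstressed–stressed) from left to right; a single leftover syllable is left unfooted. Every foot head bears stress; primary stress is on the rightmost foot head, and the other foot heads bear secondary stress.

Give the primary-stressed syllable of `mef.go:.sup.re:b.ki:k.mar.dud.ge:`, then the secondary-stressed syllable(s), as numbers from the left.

Parse left to right into iambic (σˈσ) feet: (mef.ˈgo:) (sup.ˈre:b) (ki:k.ˈmar) (dud.ˈge:).
Foot heads (stressed positions): 2, 4, 6, 8.
End Rule Rightmost: primary stress on the rightmost head = syllable 8.
Secondary stress on 2, 4, 6: mef.ˌgo:.sup.ˌre:b.ki:k.ˌmar.dud.ˈge:.

primary 8, secondary 2, 4, 6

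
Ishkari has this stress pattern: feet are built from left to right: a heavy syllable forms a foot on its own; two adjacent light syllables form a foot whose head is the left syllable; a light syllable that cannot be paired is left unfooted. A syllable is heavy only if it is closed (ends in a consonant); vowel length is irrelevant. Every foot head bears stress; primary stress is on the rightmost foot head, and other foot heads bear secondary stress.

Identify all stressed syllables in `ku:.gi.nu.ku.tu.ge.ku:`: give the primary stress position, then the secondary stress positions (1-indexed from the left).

Weights: 1 ku: L, 2 gi L, 3 nu L, 4 ku L, 5 tu L, 6 ge L, 7 ku: L.
Parse left to right (heavy = foot alone; LL = one foot; stranded L unfooted): (ˈku:.gi) (ˈnu.ku) (ˈtu.ge) ku:.
Foot heads: 1, 3, 5.
Primary stress on the rightmost head = syllable 5.
Secondary stress on 1, 3: ˌku:.gi.ˌnu.ku.ˈtu.ge.ku:.

primary 5, secondary 1, 3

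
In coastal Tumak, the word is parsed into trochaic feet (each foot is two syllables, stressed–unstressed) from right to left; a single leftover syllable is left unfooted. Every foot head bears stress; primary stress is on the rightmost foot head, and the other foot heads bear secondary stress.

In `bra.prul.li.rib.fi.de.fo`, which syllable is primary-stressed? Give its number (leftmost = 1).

Parse right to left into trochaic (ˈσσ) feet: bra (ˈprul.li) (ˈrib.fi) (ˈde.fo). Syllable 1 is left unfooted.
Foot heads (stressed positions): 2, 4, 6.
End Rule Rightmost: primary stress on the rightmost head = syllable 6.
Primary stress: syllable 6 → bra.prul.li.rib.fi.ˈde.fo.

6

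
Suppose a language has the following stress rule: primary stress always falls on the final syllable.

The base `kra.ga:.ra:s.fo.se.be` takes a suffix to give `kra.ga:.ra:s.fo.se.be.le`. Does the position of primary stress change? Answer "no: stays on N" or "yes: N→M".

yes: 6→7

Base `kra.ga:.ra:s.fo.se.be` (6 syllables):
  The word has 6 syllables; the final syllable is syllable 6 (be).
  → primary stress on syllable 6.
Suffixed `kra.ga:.ra:s.fo.se.be.le` (7 syllables):
  The word has 7 syllables; the final syllable is syllable 7 (le).
  → primary stress on syllable 7.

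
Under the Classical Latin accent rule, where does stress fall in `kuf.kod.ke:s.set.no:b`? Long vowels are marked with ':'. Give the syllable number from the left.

Classical Latin: stress the penult if heavy (long vowel or closed), else the antepenult.
Weights: 3 ke:s H, 4 set H, 5 no:b H.
The penult (syllable 4, set) is heavy, so it takes stress.
Stress on syllable 4: kuf.kod.ke:s.ˈset.no:b.

4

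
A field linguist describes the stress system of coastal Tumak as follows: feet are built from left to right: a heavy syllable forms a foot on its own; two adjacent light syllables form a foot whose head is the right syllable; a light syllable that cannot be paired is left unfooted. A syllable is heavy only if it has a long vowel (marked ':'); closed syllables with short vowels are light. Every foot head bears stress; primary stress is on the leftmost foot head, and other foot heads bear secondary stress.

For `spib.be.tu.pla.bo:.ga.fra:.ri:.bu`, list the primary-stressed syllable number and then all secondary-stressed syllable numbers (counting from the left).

primary 2, secondary 4, 5, 7, 8

Weights: 1 spib L, 2 be L, 3 tu L, 4 pla L, 5 bo: H, 6 ga L, 7 fra: H, 8 ri: H, 9 bu L.
Parse left to right (heavy = foot alone; LL = one foot; stranded L unfooted): (spib.ˈbe) (tu.ˈpla) (ˈbo:) ga (ˈfra:) (ˈri:) bu.
Foot heads: 2, 4, 5, 7, 8.
Primary stress on the leftmost head = syllable 2.
Secondary stress on 4, 5, 7, 8: spib.ˈbe.tu.ˌpla.ˌbo:.ga.ˌfra:.ˌri:.bu.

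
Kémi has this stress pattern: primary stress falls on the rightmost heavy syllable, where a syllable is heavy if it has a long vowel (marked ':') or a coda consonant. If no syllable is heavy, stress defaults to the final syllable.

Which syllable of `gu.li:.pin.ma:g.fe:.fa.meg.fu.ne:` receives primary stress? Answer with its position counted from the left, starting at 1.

9

Weights: 1 gu L, 2 li: H, 3 pin H, 4 ma:g H, 5 fe: H, 6 fa L, 7 meg H, 8 fu L, 9 ne: H.
Heavy syllables in the domain: 2, 3, 4, 5, 7, 9. The rightmost is syllable 9 (ne:).
Primary stress: syllable 9 → gu.li:.pin.ma:g.fe:.fa.meg.fu.ˈne:.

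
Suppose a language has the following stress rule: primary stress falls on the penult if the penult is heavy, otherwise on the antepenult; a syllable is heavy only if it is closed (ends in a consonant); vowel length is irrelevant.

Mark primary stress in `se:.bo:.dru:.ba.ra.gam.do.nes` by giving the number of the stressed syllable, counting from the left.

Weights: 6 gam H, 7 do L, 8 nes H.
The penult (syllable 7, do) is light, so stress falls on the antepenult (syllable 6, gam).
Primary stress: syllable 6 → se:.bo:.dru:.ba.ra.ˈgam.do.nes.

6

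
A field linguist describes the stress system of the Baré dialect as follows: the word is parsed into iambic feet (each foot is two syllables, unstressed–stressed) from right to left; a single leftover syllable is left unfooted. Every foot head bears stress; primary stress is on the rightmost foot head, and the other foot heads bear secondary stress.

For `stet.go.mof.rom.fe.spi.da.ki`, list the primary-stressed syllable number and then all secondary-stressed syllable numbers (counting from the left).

primary 8, secondary 2, 4, 6

Parse right to left into iambic (σˈσ) feet: (stet.ˈgo) (mof.ˈrom) (fe.ˈspi) (da.ˈki).
Foot heads (stressed positions): 2, 4, 6, 8.
End Rule Rightmost: primary stress on the rightmost head = syllable 8.
Secondary stress on 2, 4, 6: stet.ˌgo.mof.ˌrom.fe.ˌspi.da.ˈki.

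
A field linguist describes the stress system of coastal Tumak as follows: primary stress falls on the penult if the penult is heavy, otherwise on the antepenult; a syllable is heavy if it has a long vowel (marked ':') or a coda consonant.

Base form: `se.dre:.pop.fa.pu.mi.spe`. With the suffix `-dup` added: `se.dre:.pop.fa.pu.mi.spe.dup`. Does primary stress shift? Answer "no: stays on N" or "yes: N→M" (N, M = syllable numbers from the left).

Base `se.dre:.pop.fa.pu.mi.spe` (7 syllables):
  Weights: 5 pu L, 6 mi L, 7 spe L.
  The penult (syllable 6, mi) is light, so stress falls on the antepenult (syllable 5, pu).
  → primary stress on syllable 5.
Suffixed `se.dre:.pop.fa.pu.mi.spe.dup` (8 syllables):
  Weights: 6 mi L, 7 spe L, 8 dup H.
  The penult (syllable 7, spe) is light, so stress falls on the antepenult (syllable 6, mi).
  → primary stress on syllable 6.

yes: 5→6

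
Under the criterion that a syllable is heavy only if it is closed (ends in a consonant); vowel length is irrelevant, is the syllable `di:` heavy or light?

`di:`: long vowel, open (no coda). Open (no coda) → light.

light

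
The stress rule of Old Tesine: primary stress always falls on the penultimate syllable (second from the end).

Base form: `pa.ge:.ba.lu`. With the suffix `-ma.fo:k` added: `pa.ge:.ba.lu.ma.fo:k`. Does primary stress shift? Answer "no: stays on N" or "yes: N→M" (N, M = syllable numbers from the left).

yes: 3→5

Base `pa.ge:.ba.lu` (4 syllables):
  The word has 4 syllables; the penultimate syllable (second from the end) is syllable 3 (ba).
  → primary stress on syllable 3.
Suffixed `pa.ge:.ba.lu.ma.fo:k` (6 syllables):
  The word has 6 syllables; the penultimate syllable (second from the end) is syllable 5 (ma).
  → primary stress on syllable 5.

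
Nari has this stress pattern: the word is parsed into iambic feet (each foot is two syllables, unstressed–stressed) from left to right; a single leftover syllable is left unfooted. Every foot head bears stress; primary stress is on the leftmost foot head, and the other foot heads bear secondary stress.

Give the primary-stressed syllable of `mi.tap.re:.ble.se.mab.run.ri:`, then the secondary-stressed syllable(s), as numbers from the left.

primary 2, secondary 4, 6, 8

Parse left to right into iambic (σˈσ) feet: (mi.ˈtap) (re:.ˈble) (se.ˈmab) (run.ˈri:).
Foot heads (stressed positions): 2, 4, 6, 8.
End Rule Leftmost: primary stress on the leftmost head = syllable 2.
Secondary stress on 4, 6, 8: mi.ˈtap.re:.ˌble.se.ˌmab.run.ˌri:.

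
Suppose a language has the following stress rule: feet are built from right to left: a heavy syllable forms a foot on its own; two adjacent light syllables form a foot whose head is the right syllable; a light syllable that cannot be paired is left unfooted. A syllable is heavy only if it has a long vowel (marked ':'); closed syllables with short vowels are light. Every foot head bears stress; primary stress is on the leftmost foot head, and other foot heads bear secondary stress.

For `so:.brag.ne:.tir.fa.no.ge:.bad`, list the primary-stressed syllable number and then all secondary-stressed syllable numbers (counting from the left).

primary 1, secondary 3, 6, 7

Weights: 1 so: H, 2 brag L, 3 ne: H, 4 tir L, 5 fa L, 6 no L, 7 ge: H, 8 bad L.
Parse right to left (heavy = foot alone; LL = one foot; stranded L unfooted): (ˈso:) brag (ˈne:) tir (fa.ˈno) (ˈge:) bad.
Foot heads: 1, 3, 6, 7.
Primary stress on the leftmost head = syllable 1.
Secondary stress on 3, 6, 7: ˈso:.brag.ˌne:.tir.fa.ˌno.ˌge:.bad.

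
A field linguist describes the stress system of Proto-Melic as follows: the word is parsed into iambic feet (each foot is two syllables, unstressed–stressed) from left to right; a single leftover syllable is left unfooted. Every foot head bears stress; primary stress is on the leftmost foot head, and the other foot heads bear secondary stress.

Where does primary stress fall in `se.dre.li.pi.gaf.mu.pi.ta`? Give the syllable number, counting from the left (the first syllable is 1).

2

Parse left to right into iambic (σˈσ) feet: (se.ˈdre) (li.ˈpi) (gaf.ˈmu) (pi.ˈta).
Foot heads (stressed positions): 2, 4, 6, 8.
End Rule Leftmost: primary stress on the leftmost head = syllable 2.
Primary stress: syllable 2 → se.ˈdre.li.pi.gaf.mu.pi.ta.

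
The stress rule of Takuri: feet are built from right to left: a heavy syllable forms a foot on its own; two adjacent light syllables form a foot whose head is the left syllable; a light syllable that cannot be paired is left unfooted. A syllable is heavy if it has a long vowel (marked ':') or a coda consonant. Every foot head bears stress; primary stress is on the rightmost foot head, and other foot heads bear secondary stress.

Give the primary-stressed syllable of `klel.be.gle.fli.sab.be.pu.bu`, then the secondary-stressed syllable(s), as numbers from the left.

Weights: 1 klel H, 2 be L, 3 gle L, 4 fli L, 5 sab H, 6 be L, 7 pu L, 8 bu L.
Parse right to left (heavy = foot alone; LL = one foot; stranded L unfooted): (ˈklel) be (ˈgle.fli) (ˈsab) be (ˈpu.bu).
Foot heads: 1, 3, 5, 7.
Primary stress on the rightmost head = syllable 7.
Secondary stress on 1, 3, 5: ˌklel.be.ˌgle.fli.ˌsab.be.ˈpu.bu.

primary 7, secondary 1, 3, 5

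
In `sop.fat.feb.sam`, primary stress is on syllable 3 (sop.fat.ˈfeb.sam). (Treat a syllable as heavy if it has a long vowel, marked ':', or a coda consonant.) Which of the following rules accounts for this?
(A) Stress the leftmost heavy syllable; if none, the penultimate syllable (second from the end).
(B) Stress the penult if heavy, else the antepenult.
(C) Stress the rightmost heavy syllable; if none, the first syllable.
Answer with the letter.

B

Rule A → syllable 1 (observed: 3).
Rule B → syllable 3 ✓.
Rule C → syllable 4 (observed: 3).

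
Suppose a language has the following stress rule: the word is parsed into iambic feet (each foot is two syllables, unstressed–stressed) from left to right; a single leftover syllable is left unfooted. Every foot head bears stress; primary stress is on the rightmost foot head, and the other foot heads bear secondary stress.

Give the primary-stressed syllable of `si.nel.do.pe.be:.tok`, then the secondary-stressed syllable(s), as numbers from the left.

Parse left to right into iambic (σˈσ) feet: (si.ˈnel) (do.ˈpe) (be:.ˈtok).
Foot heads (stressed positions): 2, 4, 6.
End Rule Rightmost: primary stress on the rightmost head = syllable 6.
Secondary stress on 2, 4: si.ˌnel.do.ˌpe.be:.ˈtok.

primary 6, secondary 2, 4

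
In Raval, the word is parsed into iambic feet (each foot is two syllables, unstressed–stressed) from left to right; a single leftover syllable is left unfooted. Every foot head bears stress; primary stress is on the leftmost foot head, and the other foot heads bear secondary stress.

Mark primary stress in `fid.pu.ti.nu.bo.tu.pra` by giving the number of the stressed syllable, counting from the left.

Parse left to right into iambic (σˈσ) feet: (fid.ˈpu) (ti.ˈnu) (bo.ˈtu) pra. Syllable 7 is left unfooted.
Foot heads (stressed positions): 2, 4, 6.
End Rule Leftmost: primary stress on the leftmost head = syllable 2.
Primary stress: syllable 2 → fid.ˈpu.ti.nu.bo.tu.pra.

2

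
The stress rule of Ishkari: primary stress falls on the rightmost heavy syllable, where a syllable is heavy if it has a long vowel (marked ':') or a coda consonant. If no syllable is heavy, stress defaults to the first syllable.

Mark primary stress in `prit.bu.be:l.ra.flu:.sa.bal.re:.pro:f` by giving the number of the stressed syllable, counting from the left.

9

Weights: 1 prit H, 2 bu L, 3 be:l H, 4 ra L, 5 flu: H, 6 sa L, 7 bal H, 8 re: H, 9 pro:f H.
Heavy syllables in the domain: 1, 3, 5, 7, 8, 9. The rightmost is syllable 9 (pro:f).
Primary stress: syllable 9 → prit.bu.be:l.ra.flu:.sa.bal.re:.ˈpro:f.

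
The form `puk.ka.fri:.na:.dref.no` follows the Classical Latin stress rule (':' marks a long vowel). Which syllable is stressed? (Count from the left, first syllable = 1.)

Classical Latin: stress the penult if heavy (long vowel or closed), else the antepenult.
Weights: 4 na: H, 5 dref H, 6 no L.
The penult (syllable 5, dref) is heavy, so it takes stress.
Stress on syllable 5: puk.ka.fri:.na:.ˈdref.no.

5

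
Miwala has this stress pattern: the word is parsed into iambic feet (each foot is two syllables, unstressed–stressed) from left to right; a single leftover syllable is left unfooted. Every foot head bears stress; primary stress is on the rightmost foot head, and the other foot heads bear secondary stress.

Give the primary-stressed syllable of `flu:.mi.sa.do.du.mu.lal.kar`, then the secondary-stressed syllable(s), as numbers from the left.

Parse left to right into iambic (σˈσ) feet: (flu:.ˈmi) (sa.ˈdo) (du.ˈmu) (lal.ˈkar).
Foot heads (stressed positions): 2, 4, 6, 8.
End Rule Rightmost: primary stress on the rightmost head = syllable 8.
Secondary stress on 2, 4, 6: flu:.ˌmi.sa.ˌdo.du.ˌmu.lal.ˈkar.

primary 8, secondary 2, 4, 6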